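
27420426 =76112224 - 48691798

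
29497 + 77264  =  106761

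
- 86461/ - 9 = 9606 + 7/9 = 9606.78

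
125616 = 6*20936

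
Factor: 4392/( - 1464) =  - 3^1 =- 3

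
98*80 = 7840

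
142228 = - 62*( - 2294) 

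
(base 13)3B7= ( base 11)548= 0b1010010001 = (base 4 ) 22101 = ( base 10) 657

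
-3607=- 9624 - -6017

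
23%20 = 3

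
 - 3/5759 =-3/5759   =  - 0.00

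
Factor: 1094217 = 3^1*364739^1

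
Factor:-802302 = - 2^1 * 3^1*133717^1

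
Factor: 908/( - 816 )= - 2^( - 2)*3^(-1) * 17^( - 1) * 227^1 = -227/204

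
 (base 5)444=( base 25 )4o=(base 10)124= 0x7c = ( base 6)324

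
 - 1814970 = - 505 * 3594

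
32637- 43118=-10481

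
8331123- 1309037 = 7022086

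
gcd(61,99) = 1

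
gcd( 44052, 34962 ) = 6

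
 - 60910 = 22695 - 83605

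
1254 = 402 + 852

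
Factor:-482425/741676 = -575/884 = - 2^ ( - 2 )*5^2 * 13^( - 1 )*17^ ( - 1 )*23^1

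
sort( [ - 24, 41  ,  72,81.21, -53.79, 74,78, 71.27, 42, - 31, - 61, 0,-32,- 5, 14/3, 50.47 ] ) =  [ - 61,-53.79,- 32, - 31, - 24, - 5,0, 14/3, 41,  42,50.47 , 71.27, 72 , 74,  78, 81.21]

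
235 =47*5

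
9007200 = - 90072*( - 100 )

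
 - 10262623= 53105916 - 63368539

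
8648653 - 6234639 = 2414014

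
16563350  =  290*57115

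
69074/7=69074/7 = 9867.71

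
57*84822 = 4834854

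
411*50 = 20550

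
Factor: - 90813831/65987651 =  - 3^1*409^ ( - 1)*161339^( - 1 )*30271277^1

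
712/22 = 32  +  4/11 = 32.36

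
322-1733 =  - 1411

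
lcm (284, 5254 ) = 10508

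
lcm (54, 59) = 3186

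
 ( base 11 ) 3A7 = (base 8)740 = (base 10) 480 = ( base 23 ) kk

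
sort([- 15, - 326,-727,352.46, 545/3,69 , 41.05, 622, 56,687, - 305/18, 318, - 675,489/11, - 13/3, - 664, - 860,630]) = [-860, - 727, - 675, - 664, - 326, - 305/18,  -  15, - 13/3,41.05,489/11, 56,69,545/3,318,352.46,622,630,687]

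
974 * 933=908742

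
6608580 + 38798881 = 45407461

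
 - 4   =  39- 43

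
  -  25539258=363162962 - 388702220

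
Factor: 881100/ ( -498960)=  - 445/252 = - 2^( - 2)*3^( - 2)*5^1*7^(-1 )*89^1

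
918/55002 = 153/9167 = 0.02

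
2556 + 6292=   8848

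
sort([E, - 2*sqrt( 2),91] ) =[ -2*sqrt( 2) , E, 91 ]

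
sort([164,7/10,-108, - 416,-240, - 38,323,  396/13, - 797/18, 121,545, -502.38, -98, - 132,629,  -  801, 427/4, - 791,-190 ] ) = [ - 801, -791, - 502.38,-416, - 240, - 190, - 132,-108, - 98,-797/18, - 38,7/10, 396/13,427/4, 121,164,323 , 545, 629]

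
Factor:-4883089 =-31^1*157519^1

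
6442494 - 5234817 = 1207677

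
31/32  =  31/32  =  0.97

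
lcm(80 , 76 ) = 1520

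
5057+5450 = 10507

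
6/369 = 2/123 =0.02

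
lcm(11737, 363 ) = 35211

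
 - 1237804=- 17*72812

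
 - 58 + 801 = 743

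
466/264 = 233/132 = 1.77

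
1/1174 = 1/1174 =0.00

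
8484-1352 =7132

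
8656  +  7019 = 15675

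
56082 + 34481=90563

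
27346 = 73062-45716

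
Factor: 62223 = 3^1*7^1*2963^1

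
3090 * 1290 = 3986100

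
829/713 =829/713 = 1.16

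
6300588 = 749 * 8412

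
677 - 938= - 261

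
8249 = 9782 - 1533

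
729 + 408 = 1137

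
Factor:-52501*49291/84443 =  - 2587826791/84443=-  11^1 * 4481^1 * 52501^1*84443^( - 1 ) 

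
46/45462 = 23/22731 = 0.00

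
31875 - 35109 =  - 3234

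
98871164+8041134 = 106912298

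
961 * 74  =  71114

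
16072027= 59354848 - 43282821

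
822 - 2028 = -1206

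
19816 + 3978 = 23794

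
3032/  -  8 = - 379 + 0/1 = - 379.00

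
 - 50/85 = - 10/17=- 0.59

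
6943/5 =1388 + 3/5= 1388.60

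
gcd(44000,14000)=2000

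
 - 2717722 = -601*4522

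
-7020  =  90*( - 78)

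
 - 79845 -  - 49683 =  - 30162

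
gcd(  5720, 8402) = 2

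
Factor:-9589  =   - 43^1*223^1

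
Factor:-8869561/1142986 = -2^( - 1)*13^ (-1 ) * 19^1* 43961^( - 1)*466819^1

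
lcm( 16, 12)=48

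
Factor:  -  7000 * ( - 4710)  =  2^4 * 3^1*5^4 *7^1*157^1 = 32970000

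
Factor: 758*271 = 205418 = 2^1 * 271^1*379^1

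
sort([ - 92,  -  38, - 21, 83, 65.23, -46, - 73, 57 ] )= [ - 92,  -  73,-46, - 38, - 21 , 57 , 65.23 , 83 ]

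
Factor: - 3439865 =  - 5^1*11^1*13^1*17^1  *283^1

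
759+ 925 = 1684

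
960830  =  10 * 96083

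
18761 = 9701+9060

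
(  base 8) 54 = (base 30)1e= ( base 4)230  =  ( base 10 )44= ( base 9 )48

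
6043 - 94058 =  - 88015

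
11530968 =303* 38056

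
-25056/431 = - 59 + 373/431 = - 58.13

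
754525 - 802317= - 47792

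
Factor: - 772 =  - 2^2 * 193^1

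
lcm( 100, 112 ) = 2800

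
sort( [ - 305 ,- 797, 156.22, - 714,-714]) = [ - 797, - 714 , - 714, - 305,156.22 ]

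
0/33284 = 0 = 0.00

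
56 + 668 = 724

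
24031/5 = 24031/5 = 4806.20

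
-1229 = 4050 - 5279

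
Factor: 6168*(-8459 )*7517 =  - 392200316904  =  - 2^3*3^1*11^1*257^1*769^1 * 7517^1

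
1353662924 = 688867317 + 664795607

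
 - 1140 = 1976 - 3116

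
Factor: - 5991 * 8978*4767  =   - 2^1*3^2*7^1 * 67^2*227^1*1997^1 = - 256403572866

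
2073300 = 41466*50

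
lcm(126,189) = 378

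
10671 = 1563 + 9108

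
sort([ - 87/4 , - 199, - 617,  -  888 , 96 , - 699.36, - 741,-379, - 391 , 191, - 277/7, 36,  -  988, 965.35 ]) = [ - 988,-888,- 741, - 699.36,  -  617, - 391,  -  379, - 199, - 277/7, - 87/4 , 36, 96,191,965.35 ] 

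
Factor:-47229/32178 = - 91/62 =- 2^(  -  1)*7^1*13^1*31^( - 1 ) 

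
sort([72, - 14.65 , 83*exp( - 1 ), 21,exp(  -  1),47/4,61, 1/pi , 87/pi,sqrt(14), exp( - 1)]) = [ - 14.65,1/pi,exp( - 1 ),exp( - 1 ), sqrt (14 ) , 47/4, 21,87/pi, 83*exp( - 1), 61, 72 ]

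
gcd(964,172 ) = 4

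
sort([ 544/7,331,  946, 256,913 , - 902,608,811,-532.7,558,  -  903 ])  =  [ - 903,-902, - 532.7,544/7 , 256, 331,558,608,811, 913,  946]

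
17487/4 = 4371 + 3/4 = 4371.75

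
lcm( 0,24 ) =0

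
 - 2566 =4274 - 6840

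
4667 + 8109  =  12776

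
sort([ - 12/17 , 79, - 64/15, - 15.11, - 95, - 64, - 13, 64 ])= [-95, - 64, - 15.11, - 13, - 64/15,-12/17, 64,79 ] 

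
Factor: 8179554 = 2^1*3^1*1363259^1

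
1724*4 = 6896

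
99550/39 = 2552 + 22/39 = 2552.56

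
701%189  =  134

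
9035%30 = 5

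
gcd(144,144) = 144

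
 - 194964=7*( - 27852)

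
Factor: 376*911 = 2^3 * 47^1*911^1 = 342536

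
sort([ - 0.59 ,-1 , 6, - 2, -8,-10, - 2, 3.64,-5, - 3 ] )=[ - 10, -8, - 5, - 3, - 2, - 2, - 1, -0.59, 3.64,6]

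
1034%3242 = 1034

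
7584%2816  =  1952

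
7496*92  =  689632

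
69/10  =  69/10  =  6.90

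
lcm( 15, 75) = 75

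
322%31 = 12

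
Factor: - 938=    - 2^1*7^1 * 67^1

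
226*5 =1130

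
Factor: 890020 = 2^2*5^1 * 44501^1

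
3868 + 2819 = 6687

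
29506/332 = 14753/166 = 88.87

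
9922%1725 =1297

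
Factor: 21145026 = 2^1*3^1*7^1*  503453^1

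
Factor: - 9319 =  - 9319^1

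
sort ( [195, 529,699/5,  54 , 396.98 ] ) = [54 , 699/5,195, 396.98,529]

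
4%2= 0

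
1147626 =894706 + 252920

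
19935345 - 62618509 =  - 42683164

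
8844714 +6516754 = 15361468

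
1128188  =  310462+817726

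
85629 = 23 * 3723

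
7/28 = 1/4  =  0.25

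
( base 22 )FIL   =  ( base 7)31245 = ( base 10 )7677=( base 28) 9M5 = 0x1DFD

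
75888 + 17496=93384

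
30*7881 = 236430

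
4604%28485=4604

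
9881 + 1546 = 11427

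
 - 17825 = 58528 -76353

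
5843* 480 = 2804640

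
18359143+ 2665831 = 21024974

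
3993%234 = 15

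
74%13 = 9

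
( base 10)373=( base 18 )12D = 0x175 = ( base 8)565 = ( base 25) EN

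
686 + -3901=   -  3215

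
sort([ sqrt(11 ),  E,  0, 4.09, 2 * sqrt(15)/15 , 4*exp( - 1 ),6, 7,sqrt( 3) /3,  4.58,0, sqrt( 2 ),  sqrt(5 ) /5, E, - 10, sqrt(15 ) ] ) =[ - 10, 0, 0,sqrt(5)/5, 2*sqrt( 15 ) /15, sqrt(3 )/3,  sqrt(2),4*exp( - 1),E,E, sqrt(11),sqrt( 15 ),4.09,  4.58,  6, 7] 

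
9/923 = 9/923 = 0.01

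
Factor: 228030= 2^1*3^1*5^1*11^1*691^1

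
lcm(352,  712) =31328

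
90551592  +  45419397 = 135970989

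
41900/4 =10475 = 10475.00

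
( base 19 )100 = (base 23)fg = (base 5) 2421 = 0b101101001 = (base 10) 361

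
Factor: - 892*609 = -2^2* 3^1 * 7^1 * 29^1*223^1 = - 543228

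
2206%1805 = 401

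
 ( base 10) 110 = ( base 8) 156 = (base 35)35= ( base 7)215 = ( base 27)42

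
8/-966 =-4/483  =  -0.01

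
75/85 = 15/17 = 0.88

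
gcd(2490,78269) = 83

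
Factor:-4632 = - 2^3*3^1*193^1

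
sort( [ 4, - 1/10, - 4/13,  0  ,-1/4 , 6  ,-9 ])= [ - 9, - 4/13,  -  1/4, - 1/10, 0, 4, 6 ] 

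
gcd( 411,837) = 3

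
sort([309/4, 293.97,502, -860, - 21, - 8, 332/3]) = [ - 860,- 21, - 8, 309/4, 332/3,293.97,502] 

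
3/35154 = 1/11718  =  0.00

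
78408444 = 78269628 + 138816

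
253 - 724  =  -471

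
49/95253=49/95253  =  0.00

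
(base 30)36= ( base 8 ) 140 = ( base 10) 96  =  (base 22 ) 48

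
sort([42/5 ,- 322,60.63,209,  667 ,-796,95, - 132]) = [ - 796, - 322, - 132, 42/5,60.63,95, 209,667 ]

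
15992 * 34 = 543728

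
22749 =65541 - 42792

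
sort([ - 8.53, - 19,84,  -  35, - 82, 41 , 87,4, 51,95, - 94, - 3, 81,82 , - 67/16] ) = [ - 94, - 82, - 35 , - 19 , - 8.53, - 67/16,- 3, 4,  41,51 , 81,82,84,87, 95] 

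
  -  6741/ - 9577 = 6741/9577 = 0.70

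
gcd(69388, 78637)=1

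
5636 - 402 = 5234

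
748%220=88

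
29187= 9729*3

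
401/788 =401/788 = 0.51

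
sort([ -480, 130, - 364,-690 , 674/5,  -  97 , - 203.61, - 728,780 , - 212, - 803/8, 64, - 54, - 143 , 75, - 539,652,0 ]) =[  -  728,-690, - 539, - 480, - 364, - 212 , - 203.61, - 143, - 803/8, - 97, - 54, 0, 64 , 75,130, 674/5, 652,780 ]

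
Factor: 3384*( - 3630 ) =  - 12283920  =  - 2^4*3^3*5^1*11^2*47^1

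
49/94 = 49/94 = 0.52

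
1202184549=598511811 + 603672738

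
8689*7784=67635176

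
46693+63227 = 109920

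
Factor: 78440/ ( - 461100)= -2^1*3^(  -  1)*5^( - 1 )*29^( - 1)*37^1  =  - 74/435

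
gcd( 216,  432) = 216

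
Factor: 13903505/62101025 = 5^ ( -1)*7^2*11^2*19^(  -  2)*67^1*983^( - 1) = 397243/1774315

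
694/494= 347/247= 1.40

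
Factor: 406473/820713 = 157^1*317^( - 1) =157/317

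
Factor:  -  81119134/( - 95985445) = 2^1*5^( - 1)* 19197089^( - 1)*40559567^1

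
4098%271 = 33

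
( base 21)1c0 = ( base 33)L0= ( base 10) 693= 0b1010110101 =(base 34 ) KD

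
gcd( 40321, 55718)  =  1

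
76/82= 38/41=   0.93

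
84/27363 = 4/1303 = 0.00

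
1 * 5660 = 5660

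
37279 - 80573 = -43294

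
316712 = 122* 2596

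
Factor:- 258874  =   - 2^1*7^1*11^1*41^2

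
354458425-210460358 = 143998067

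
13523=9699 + 3824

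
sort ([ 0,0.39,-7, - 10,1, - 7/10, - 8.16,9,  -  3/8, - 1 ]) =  [-10,  -  8.16, - 7, - 1, - 7/10,  -  3/8,0, 0.39,1,9] 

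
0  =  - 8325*0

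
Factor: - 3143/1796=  - 7/4 = - 2^ ( - 2)*7^1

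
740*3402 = 2517480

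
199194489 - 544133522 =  - 344939033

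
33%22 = 11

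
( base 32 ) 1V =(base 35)1s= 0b111111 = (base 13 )4b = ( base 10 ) 63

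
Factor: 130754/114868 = 2^(-1 )*47^(  -  1 )*107^1 = 107/94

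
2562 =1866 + 696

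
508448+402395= 910843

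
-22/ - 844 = 11/422 = 0.03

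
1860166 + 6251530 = 8111696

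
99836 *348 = 34742928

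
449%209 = 31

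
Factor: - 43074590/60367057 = - 2^1*5^1*13^1*127^1*2609^1*3907^( - 1 )*15451^( - 1 ) 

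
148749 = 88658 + 60091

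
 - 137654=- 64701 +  - 72953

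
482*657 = 316674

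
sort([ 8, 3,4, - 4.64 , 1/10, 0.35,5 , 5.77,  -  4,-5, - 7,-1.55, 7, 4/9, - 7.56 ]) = [ - 7.56,-7, - 5, - 4.64,-4 ,-1.55,1/10,0.35, 4/9, 3,4, 5, 5.77, 7, 8]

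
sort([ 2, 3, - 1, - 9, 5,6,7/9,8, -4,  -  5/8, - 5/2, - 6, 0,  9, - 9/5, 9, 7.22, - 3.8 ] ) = [ - 9, - 6, - 4,  -  3.8, - 5/2,-9/5, - 1, - 5/8, 0, 7/9, 2, 3,  5, 6, 7.22, 8, 9,9 ]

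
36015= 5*7203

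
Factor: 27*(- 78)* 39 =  - 2^1 * 3^5*13^2 = - 82134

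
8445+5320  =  13765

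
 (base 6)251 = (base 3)10211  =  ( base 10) 103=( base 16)67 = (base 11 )94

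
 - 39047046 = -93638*417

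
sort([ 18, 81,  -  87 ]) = [-87, 18, 81] 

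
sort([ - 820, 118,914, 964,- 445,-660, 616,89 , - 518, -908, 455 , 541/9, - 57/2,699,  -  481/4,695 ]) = [-908, - 820, - 660, - 518, - 445,-481/4, - 57/2,541/9,89, 118,455, 616,  695,699,914, 964] 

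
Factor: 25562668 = 2^2 *277^1 * 23071^1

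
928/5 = 185 + 3/5 = 185.60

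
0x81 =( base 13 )9c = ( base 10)129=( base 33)3U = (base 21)63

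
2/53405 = 2/53405 = 0.00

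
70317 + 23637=93954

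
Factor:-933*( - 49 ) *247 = 11292099 =3^1*7^2*13^1*19^1 * 311^1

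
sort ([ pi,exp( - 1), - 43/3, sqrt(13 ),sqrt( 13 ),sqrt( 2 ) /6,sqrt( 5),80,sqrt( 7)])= [ - 43/3, sqrt ( 2 ) /6, exp( - 1),  sqrt(5 ),sqrt(7 ),pi , sqrt ( 13), sqrt (13),80] 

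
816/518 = 1 + 149/259 =1.58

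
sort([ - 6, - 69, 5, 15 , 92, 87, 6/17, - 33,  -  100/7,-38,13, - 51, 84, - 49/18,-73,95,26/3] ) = [-73, - 69, - 51, - 38,- 33, - 100/7, - 6, - 49/18,6/17,5, 26/3 , 13,15,84, 87, 92, 95] 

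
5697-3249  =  2448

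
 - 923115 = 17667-940782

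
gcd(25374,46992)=6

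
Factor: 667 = 23^1 * 29^1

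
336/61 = 5 + 31/61 = 5.51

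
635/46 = 13 + 37/46   =  13.80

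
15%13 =2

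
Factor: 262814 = 2^1*331^1*397^1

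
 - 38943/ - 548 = 71 + 35/548=71.06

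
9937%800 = 337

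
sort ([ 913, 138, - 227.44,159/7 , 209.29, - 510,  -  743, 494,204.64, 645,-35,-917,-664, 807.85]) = [-917, - 743 ,-664,- 510,-227.44, - 35, 159/7, 138,204.64 , 209.29  ,  494 , 645, 807.85, 913 ]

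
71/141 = 71/141 = 0.50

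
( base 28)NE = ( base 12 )46a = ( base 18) 20a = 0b1010010010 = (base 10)658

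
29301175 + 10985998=40287173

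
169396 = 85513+83883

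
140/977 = 140/977 = 0.14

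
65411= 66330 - 919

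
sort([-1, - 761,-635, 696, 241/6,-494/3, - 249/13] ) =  [-761,-635,-494/3,-249/13 , - 1,241/6,696]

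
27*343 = 9261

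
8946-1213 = 7733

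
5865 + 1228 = 7093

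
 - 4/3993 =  - 4/3993 = - 0.00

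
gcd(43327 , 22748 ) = 1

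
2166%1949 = 217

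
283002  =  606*467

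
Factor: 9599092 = 2^2 *47^1*51059^1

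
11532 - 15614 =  - 4082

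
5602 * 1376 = 7708352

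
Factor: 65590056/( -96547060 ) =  - 2^1 *3^2*5^( -1)*7^1 * 37^( - 1 )*181^1*719^1*130469^(-1) = - 16397514/24136765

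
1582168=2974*532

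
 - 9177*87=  - 798399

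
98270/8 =49135/4 = 12283.75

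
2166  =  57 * 38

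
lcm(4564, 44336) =310352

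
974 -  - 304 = 1278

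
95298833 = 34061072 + 61237761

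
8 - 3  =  5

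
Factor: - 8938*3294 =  - 2^2*3^3*41^1 * 61^1*109^1   =  - 29441772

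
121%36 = 13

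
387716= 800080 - 412364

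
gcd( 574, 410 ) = 82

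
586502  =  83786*7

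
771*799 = 616029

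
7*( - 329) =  - 2303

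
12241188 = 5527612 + 6713576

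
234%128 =106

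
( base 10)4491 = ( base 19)c87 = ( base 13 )2076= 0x118B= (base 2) 1000110001011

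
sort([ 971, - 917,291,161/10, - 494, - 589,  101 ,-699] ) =[-917, - 699, - 589,  -  494,161/10,101,  291,971 ] 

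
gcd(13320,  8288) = 296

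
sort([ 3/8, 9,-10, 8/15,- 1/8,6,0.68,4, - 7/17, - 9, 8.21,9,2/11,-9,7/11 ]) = [-10 , - 9,-9,-7/17,-1/8, 2/11,  3/8,8/15,7/11,0.68,4,6,8.21,9,9]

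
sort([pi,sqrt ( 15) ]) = [pi, sqrt(15 )]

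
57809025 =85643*675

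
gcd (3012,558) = 6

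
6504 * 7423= 48279192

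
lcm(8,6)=24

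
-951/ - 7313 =951/7313  =  0.13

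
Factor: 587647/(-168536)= - 2^(- 3 )*199^1*2953^1* 21067^( - 1) 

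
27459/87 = 9153/29 =315.62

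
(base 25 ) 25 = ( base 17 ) 34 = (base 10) 55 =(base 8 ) 67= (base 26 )23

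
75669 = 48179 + 27490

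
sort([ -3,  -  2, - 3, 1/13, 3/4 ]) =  [-3, - 3, - 2 , 1/13,  3/4]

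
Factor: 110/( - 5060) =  - 2^(  -  1)*23^( - 1) = - 1/46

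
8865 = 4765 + 4100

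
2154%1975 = 179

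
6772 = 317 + 6455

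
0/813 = 0 = 0.00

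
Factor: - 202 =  - 2^1  *101^1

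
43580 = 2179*20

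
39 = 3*13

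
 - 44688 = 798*( - 56)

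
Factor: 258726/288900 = 2^(-1 )*3^( -2 )* 5^( - 2)*13^1*31^1 = 403/450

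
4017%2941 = 1076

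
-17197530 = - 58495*294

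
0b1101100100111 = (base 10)6951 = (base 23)d35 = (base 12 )4033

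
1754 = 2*877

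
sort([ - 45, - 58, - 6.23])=[ - 58, - 45, -6.23]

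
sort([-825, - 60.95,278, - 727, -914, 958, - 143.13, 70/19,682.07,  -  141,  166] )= [ - 914, - 825, - 727, - 143.13, - 141, - 60.95,70/19, 166,278, 682.07, 958]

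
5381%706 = 439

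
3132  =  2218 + 914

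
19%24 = 19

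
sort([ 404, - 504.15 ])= [- 504.15, 404] 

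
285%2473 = 285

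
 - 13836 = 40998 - 54834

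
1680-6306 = -4626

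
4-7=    - 3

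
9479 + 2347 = 11826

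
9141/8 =9141/8 = 1142.62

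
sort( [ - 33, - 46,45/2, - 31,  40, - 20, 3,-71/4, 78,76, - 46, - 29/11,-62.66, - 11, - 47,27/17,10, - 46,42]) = [-62.66, - 47, - 46, - 46  ,-46,-33,  -  31 , - 20, - 71/4, -11, - 29/11,  27/17,3,10 , 45/2 , 40,42,76,78]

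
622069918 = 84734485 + 537335433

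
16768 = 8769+7999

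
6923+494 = 7417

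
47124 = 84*561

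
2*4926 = 9852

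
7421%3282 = 857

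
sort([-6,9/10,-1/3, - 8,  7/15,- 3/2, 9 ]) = [ - 8,  -  6, - 3/2, - 1/3 , 7/15, 9/10, 9 ] 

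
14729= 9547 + 5182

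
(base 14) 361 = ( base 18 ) 217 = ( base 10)673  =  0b1010100001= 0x2A1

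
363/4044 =121/1348 = 0.09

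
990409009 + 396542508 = 1386951517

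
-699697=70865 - 770562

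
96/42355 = 96/42355 =0.00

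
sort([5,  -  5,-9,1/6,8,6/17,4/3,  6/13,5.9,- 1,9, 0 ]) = [ - 9, - 5,-1, 0 , 1/6,  6/17, 6/13,4/3,5, 5.9,8,9 ] 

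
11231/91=123+38/91 = 123.42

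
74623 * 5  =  373115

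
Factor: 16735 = 5^1 * 3347^1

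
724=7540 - 6816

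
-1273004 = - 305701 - 967303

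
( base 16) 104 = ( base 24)ak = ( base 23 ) B7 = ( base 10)260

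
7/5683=7/5683 = 0.00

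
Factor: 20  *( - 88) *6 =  - 2^6*3^1*5^1*11^1  =  - 10560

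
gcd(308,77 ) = 77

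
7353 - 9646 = -2293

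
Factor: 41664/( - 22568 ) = - 24/13 = -2^3*3^1 *13^(-1) 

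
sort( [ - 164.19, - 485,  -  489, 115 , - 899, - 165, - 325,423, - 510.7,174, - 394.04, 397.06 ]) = [ - 899,  -  510.7 , - 489, - 485,  -  394.04, - 325, - 165, - 164.19, 115, 174,397.06,423]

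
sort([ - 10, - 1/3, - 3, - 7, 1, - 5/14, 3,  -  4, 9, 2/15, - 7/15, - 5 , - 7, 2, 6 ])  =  [ - 10, - 7, - 7,-5, - 4, - 3  ,-7/15, - 5/14, - 1/3,2/15, 1,  2, 3, 6, 9]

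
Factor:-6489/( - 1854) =7/2 = 2^( - 1)*7^1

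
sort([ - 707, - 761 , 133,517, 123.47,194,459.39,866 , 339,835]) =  [ - 761, - 707,  123.47, 133,  194,339,459.39,517,835,866]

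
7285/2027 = 3+ 1204/2027 = 3.59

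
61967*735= 45545745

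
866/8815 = 866/8815 = 0.10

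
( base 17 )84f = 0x95b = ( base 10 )2395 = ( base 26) 3E3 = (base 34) 22f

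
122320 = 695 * 176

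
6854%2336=2182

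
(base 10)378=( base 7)1050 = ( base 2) 101111010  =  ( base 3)112000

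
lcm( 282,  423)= 846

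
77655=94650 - 16995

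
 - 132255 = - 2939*45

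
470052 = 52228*9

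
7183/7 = 7183/7 = 1026.14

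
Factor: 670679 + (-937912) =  - 267233^1 = - 267233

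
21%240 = 21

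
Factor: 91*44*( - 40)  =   -2^5*5^1*7^1 * 11^1*13^1=- 160160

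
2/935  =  2/935 = 0.00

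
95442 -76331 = 19111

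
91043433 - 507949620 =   -  416906187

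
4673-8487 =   -  3814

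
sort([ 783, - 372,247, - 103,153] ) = [ - 372, - 103, 153, 247, 783]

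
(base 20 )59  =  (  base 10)109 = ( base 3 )11001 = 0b1101101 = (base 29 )3M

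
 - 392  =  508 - 900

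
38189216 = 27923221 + 10265995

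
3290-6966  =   - 3676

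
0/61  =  0 = 0.00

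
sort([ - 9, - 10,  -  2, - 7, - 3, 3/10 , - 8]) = [ - 10,- 9, - 8,-7, - 3,  -  2, 3/10] 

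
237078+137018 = 374096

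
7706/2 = 3853 = 3853.00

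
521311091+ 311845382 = 833156473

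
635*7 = 4445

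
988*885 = 874380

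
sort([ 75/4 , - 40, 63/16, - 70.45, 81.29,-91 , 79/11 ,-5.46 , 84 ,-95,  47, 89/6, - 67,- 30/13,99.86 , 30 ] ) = [  -  95, - 91 ,-70.45, - 67, - 40,-5.46, - 30/13,63/16 , 79/11,89/6 , 75/4,30, 47, 81.29, 84,99.86 ] 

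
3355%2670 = 685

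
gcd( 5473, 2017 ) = 1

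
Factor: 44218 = 2^1 * 22109^1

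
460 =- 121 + 581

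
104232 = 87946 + 16286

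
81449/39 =81449/39=2088.44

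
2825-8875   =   - 6050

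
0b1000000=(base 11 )59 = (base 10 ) 64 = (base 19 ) 37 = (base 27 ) 2A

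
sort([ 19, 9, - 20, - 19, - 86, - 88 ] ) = [-88, - 86, - 20 , - 19, 9,  19]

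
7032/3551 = 7032/3551 = 1.98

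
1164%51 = 42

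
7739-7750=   -  11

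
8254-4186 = 4068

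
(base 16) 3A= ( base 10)58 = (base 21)2G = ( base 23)2c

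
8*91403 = 731224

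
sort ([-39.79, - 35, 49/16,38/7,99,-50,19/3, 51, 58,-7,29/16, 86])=[ - 50, - 39.79,  -  35, - 7, 29/16,49/16, 38/7 , 19/3,51, 58,86,99]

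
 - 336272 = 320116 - 656388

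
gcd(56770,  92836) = 2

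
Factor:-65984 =  -  2^6*1031^1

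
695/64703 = 695/64703 = 0.01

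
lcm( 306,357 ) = 2142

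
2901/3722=2901/3722  =  0.78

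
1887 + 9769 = 11656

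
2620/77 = 2620/77 = 34.03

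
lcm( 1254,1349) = 89034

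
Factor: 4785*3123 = 3^3*5^1*11^1*29^1*347^1= 14943555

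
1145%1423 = 1145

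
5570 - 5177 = 393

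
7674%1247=192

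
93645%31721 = 30203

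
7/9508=7/9508 = 0.00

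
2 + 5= 7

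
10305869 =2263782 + 8042087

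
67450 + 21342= 88792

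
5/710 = 1/142 = 0.01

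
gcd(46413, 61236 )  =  243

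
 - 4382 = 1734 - 6116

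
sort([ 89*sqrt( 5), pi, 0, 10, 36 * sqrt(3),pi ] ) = [ 0,  pi, pi, 10, 36 * sqrt( 3) , 89*sqrt( 5)] 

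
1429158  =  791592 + 637566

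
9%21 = 9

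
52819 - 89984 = -37165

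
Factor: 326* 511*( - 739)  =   - 2^1*7^1*73^1*163^1*739^1  =  - 123107054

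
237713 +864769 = 1102482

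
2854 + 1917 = 4771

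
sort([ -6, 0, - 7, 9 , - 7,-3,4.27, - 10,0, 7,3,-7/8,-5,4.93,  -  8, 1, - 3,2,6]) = [ - 10, - 8,-7 , - 7, - 6, - 5,- 3, - 3, - 7/8,0,0, 1 , 2,3, 4.27, 4.93, 6,7,9]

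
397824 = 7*56832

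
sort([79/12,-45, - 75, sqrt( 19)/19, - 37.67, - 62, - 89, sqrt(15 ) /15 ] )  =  [ - 89, - 75 , - 62, - 45, - 37.67 , sqrt( 19) /19,sqrt( 15)/15, 79/12]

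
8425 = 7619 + 806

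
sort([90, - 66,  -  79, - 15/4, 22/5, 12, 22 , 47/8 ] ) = [  -  79, - 66, - 15/4,  22/5, 47/8, 12, 22,90]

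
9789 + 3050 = 12839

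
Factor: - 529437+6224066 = 5694629= 419^1*13591^1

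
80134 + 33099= 113233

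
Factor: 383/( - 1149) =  - 3^( - 1 ) = - 1/3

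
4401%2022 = 357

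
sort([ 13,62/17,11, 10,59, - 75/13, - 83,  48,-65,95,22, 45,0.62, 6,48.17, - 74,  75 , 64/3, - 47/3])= [ - 83,  -  74 , - 65,-47/3 , -75/13 , 0.62,62/17,6, 10, 11, 13, 64/3 , 22, 45,48, 48.17 , 59,  75, 95]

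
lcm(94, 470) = 470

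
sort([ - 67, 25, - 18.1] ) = [ - 67, - 18.1,25]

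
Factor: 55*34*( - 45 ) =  - 2^1*3^2*5^2*11^1*17^1 = - 84150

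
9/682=9/682 = 0.01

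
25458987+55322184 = 80781171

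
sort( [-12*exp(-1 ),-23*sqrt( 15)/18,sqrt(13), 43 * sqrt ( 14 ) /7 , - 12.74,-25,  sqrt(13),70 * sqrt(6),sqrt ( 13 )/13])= [ - 25 ,-12.74, - 23*sqrt( 15)/18,  -  12*exp(-1) , sqrt( 13)/13, sqrt( 13), sqrt( 13 ), 43*sqrt( 14)/7,70*sqrt(6)]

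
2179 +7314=9493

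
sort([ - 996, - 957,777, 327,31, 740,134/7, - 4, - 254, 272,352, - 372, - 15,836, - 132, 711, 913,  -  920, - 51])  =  [ - 996, - 957, - 920, - 372, - 254, - 132, - 51, - 15, - 4, 134/7,  31,  272,327, 352,711, 740,777,836,913] 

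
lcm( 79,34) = 2686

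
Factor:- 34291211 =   -  41^1 * 61^1*13711^1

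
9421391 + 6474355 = 15895746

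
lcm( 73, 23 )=1679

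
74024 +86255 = 160279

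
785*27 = 21195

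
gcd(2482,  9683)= 1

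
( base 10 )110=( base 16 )6e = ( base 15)75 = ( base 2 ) 1101110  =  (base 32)3e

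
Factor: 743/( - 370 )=  -  2^( - 1)*5^(-1 )*37^( - 1 )*743^1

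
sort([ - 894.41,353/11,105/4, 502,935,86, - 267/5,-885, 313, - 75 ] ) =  [ - 894.41,- 885, - 75,-267/5, 105/4, 353/11, 86, 313, 502, 935 ]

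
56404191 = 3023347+53380844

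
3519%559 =165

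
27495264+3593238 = 31088502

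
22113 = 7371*3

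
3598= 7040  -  3442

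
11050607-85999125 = -74948518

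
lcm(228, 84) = 1596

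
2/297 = 2/297 = 0.01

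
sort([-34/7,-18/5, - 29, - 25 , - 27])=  [ - 29,-27,-25, - 34/7, - 18/5]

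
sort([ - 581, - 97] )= [-581, - 97]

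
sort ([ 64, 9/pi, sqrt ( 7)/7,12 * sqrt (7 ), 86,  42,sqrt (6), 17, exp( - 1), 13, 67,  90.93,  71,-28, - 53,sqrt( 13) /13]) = [-53,-28, sqrt( 13)/13,exp( -1),sqrt( 7) /7,sqrt( 6),9/pi, 13 , 17, 12*sqrt( 7),42,64,67,71, 86,90.93] 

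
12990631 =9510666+3479965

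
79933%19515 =1873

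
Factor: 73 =73^1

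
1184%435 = 314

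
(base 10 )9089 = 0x2381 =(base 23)h44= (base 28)bgh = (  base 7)35333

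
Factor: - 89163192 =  - 2^3*3^1*31^1 * 37^1*41^1* 79^1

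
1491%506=479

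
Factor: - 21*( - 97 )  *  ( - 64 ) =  - 130368= - 2^6*3^1*7^1*97^1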